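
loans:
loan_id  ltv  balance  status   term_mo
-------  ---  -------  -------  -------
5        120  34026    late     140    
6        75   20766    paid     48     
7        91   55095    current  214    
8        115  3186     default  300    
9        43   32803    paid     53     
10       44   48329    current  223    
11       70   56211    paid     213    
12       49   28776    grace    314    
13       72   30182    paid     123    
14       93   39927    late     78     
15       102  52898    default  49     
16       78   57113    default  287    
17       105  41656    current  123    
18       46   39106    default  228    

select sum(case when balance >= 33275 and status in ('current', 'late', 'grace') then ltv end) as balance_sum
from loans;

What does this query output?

453

loan_id=5: ✓ → 120
loan_id=6: ✗
loan_id=7: ✓ → 91
loan_id=8: ✗
loan_id=9: ✗
loan_id=10: ✓ → 44
loan_id=11: ✗
loan_id=12: ✗
loan_id=13: ✗
loan_id=14: ✓ → 93
loan_id=15: ✗
loan_id=16: ✗
loan_id=17: ✓ → 105
loan_id=18: ✗
balance_sum = 120 + 91 + 44 + 93 + 105 = 453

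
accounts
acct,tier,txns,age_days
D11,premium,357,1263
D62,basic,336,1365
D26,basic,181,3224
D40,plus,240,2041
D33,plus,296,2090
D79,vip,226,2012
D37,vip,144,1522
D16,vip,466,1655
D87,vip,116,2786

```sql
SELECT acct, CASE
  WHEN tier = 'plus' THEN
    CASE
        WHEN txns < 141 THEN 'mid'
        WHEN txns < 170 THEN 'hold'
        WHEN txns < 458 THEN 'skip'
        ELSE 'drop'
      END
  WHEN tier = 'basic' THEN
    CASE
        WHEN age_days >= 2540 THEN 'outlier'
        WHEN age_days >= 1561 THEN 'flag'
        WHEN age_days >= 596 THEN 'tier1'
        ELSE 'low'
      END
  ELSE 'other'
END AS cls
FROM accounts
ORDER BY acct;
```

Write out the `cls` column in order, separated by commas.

acct=D11: tier='premium' → outer ELSE → other
acct=D16: tier='vip' → outer ELSE → other
acct=D26: tier='basic' → inner[age_days >= 2540] → outlier
acct=D33: tier='plus' → inner[txns < 458] → skip
acct=D37: tier='vip' → outer ELSE → other
acct=D40: tier='plus' → inner[txns < 458] → skip
acct=D62: tier='basic' → inner[age_days >= 596] → tier1
acct=D79: tier='vip' → outer ELSE → other
acct=D87: tier='vip' → outer ELSE → other

other, other, outlier, skip, other, skip, tier1, other, other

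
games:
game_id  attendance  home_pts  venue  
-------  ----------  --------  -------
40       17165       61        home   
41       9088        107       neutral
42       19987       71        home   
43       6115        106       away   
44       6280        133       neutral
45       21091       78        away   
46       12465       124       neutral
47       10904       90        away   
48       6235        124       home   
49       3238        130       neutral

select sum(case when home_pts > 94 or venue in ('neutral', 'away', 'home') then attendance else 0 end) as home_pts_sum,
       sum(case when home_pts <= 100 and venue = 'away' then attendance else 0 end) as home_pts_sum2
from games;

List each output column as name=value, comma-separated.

[home_pts_sum: home_pts > 94 or venue in ('neutral', 'away', 'home')]
game_id=40: ✓ → 17165
game_id=41: ✓ → 9088
game_id=42: ✓ → 19987
game_id=43: ✓ → 6115
game_id=44: ✓ → 6280
game_id=45: ✓ → 21091
game_id=46: ✓ → 12465
game_id=47: ✓ → 10904
game_id=48: ✓ → 6235
game_id=49: ✓ → 3238
home_pts_sum = 17165 + 9088 + 19987 + 6115 + 6280 + 21091 + 12465 + 10904 + 6235 + 3238 = 112568
—
[home_pts_sum2: home_pts <= 100 and venue = 'away']
game_id=40: ✗
game_id=41: ✗
game_id=42: ✗
game_id=43: ✗
game_id=44: ✗
game_id=45: ✓ → 21091
game_id=46: ✗
game_id=47: ✓ → 10904
game_id=48: ✗
game_id=49: ✗
home_pts_sum2 = 21091 + 10904 = 31995

home_pts_sum=112568, home_pts_sum2=31995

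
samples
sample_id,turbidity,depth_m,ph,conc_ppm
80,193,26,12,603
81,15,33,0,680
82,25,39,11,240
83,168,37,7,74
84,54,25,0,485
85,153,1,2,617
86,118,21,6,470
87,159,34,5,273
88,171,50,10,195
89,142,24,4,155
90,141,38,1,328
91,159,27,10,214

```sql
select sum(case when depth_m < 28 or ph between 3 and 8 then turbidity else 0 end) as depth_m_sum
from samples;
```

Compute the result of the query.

sample_id=80: ✓ → 193
sample_id=81: ✗
sample_id=82: ✗
sample_id=83: ✓ → 168
sample_id=84: ✓ → 54
sample_id=85: ✓ → 153
sample_id=86: ✓ → 118
sample_id=87: ✓ → 159
sample_id=88: ✗
sample_id=89: ✓ → 142
sample_id=90: ✗
sample_id=91: ✓ → 159
depth_m_sum = 193 + 168 + 54 + 153 + 118 + 159 + 142 + 159 = 1146

1146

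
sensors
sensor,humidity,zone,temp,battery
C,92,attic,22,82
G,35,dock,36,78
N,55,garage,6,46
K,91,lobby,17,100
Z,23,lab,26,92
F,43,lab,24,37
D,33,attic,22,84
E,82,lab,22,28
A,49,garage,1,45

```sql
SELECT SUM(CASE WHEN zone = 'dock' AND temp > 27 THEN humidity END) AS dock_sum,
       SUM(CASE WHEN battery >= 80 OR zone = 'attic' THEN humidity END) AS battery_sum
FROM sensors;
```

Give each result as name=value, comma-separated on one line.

[dock_sum: zone = 'dock' AND temp > 27]
sensor=C: ✗
sensor=G: ✓ → 35
sensor=N: ✗
sensor=K: ✗
sensor=Z: ✗
sensor=F: ✗
sensor=D: ✗
sensor=E: ✗
sensor=A: ✗
dock_sum = 35
—
[battery_sum: battery >= 80 OR zone = 'attic']
sensor=C: ✓ → 92
sensor=G: ✗
sensor=N: ✗
sensor=K: ✓ → 91
sensor=Z: ✓ → 23
sensor=F: ✗
sensor=D: ✓ → 33
sensor=E: ✗
sensor=A: ✗
battery_sum = 92 + 91 + 23 + 33 = 239

dock_sum=35, battery_sum=239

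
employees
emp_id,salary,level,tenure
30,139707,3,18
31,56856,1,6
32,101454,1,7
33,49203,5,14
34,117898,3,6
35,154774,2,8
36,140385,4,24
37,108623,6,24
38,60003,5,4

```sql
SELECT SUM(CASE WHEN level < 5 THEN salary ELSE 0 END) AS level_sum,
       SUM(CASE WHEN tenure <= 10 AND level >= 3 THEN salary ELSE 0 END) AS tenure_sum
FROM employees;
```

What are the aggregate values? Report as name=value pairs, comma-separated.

[level_sum: level < 5]
emp_id=30: ✓ → 139707
emp_id=31: ✓ → 56856
emp_id=32: ✓ → 101454
emp_id=33: ✗
emp_id=34: ✓ → 117898
emp_id=35: ✓ → 154774
emp_id=36: ✓ → 140385
emp_id=37: ✗
emp_id=38: ✗
level_sum = 139707 + 56856 + 101454 + 117898 + 154774 + 140385 = 711074
—
[tenure_sum: tenure <= 10 AND level >= 3]
emp_id=30: ✗
emp_id=31: ✗
emp_id=32: ✗
emp_id=33: ✗
emp_id=34: ✓ → 117898
emp_id=35: ✗
emp_id=36: ✗
emp_id=37: ✗
emp_id=38: ✓ → 60003
tenure_sum = 117898 + 60003 = 177901

level_sum=711074, tenure_sum=177901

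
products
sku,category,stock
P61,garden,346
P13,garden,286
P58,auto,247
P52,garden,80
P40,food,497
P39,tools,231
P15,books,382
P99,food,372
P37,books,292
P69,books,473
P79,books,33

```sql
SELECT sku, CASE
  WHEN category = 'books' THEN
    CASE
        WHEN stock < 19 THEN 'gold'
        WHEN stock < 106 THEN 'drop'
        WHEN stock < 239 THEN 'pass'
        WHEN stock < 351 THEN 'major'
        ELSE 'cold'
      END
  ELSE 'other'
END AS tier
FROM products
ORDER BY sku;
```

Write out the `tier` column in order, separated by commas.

other, cold, major, other, other, other, other, other, cold, drop, other

sku=P13: category='garden' → outer ELSE → other
sku=P15: category='books' → inner[ELSE] → cold
sku=P37: category='books' → inner[stock < 351] → major
sku=P39: category='tools' → outer ELSE → other
sku=P40: category='food' → outer ELSE → other
sku=P52: category='garden' → outer ELSE → other
sku=P58: category='auto' → outer ELSE → other
sku=P61: category='garden' → outer ELSE → other
sku=P69: category='books' → inner[ELSE] → cold
sku=P79: category='books' → inner[stock < 106] → drop
sku=P99: category='food' → outer ELSE → other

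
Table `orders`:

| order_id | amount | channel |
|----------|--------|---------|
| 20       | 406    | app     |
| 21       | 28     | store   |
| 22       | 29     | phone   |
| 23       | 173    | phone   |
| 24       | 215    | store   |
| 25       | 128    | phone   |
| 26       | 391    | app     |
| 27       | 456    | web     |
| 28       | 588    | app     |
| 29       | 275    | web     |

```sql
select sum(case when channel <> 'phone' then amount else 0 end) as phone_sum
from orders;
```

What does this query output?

order_id=20: ✓ → 406
order_id=21: ✓ → 28
order_id=22: ✗
order_id=23: ✗
order_id=24: ✓ → 215
order_id=25: ✗
order_id=26: ✓ → 391
order_id=27: ✓ → 456
order_id=28: ✓ → 588
order_id=29: ✓ → 275
phone_sum = 406 + 28 + 215 + 391 + 456 + 588 + 275 = 2359

2359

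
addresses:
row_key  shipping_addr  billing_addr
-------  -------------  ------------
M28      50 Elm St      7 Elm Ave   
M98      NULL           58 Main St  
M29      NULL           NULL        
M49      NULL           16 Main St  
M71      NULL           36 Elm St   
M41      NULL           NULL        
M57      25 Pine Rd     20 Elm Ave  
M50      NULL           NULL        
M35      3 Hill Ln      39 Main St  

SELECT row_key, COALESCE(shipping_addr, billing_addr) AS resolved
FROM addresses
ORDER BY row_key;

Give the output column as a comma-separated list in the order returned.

50 Elm St, NULL, 3 Hill Ln, NULL, 16 Main St, NULL, 25 Pine Rd, 36 Elm St, 58 Main St

row_key=M28: shipping_addr=50 Elm St → 50 Elm St
row_key=M29: shipping_addr=NULL, billing_addr=NULL (all NULL) → NULL
row_key=M35: shipping_addr=3 Hill Ln → 3 Hill Ln
row_key=M41: shipping_addr=NULL, billing_addr=NULL (all NULL) → NULL
row_key=M49: shipping_addr=NULL, billing_addr=16 Main St → 16 Main St
row_key=M50: shipping_addr=NULL, billing_addr=NULL (all NULL) → NULL
row_key=M57: shipping_addr=25 Pine Rd → 25 Pine Rd
row_key=M71: shipping_addr=NULL, billing_addr=36 Elm St → 36 Elm St
row_key=M98: shipping_addr=NULL, billing_addr=58 Main St → 58 Main St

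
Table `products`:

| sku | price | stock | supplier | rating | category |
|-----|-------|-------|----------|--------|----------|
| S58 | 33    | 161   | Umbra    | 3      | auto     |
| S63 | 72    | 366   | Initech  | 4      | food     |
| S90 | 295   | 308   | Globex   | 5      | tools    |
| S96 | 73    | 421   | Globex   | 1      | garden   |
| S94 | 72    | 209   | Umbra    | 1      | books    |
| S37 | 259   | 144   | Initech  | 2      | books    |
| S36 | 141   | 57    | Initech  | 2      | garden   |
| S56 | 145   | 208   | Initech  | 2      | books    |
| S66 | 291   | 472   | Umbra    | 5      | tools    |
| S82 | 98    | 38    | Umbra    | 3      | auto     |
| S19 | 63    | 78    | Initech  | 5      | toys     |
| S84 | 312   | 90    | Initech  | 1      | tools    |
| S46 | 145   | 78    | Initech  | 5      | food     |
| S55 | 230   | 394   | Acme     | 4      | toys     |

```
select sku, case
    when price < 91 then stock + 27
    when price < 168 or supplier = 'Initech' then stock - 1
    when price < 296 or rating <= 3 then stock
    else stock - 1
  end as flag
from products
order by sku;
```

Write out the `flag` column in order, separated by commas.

sku=S19: price < 91 → 105
sku=S36: price < 168 or supplier = 'Initech' → 56
sku=S37: price < 168 or supplier = 'Initech' → 143
sku=S46: price < 168 or supplier = 'Initech' → 77
sku=S55: price < 296 or rating <= 3 → 394
sku=S56: price < 168 or supplier = 'Initech' → 207
sku=S58: price < 91 → 188
sku=S63: price < 91 → 393
sku=S66: price < 296 or rating <= 3 → 472
sku=S82: price < 168 or supplier = 'Initech' → 37
sku=S84: price < 168 or supplier = 'Initech' → 89
sku=S90: price < 296 or rating <= 3 → 308
sku=S94: price < 91 → 236
sku=S96: price < 91 → 448

105, 56, 143, 77, 394, 207, 188, 393, 472, 37, 89, 308, 236, 448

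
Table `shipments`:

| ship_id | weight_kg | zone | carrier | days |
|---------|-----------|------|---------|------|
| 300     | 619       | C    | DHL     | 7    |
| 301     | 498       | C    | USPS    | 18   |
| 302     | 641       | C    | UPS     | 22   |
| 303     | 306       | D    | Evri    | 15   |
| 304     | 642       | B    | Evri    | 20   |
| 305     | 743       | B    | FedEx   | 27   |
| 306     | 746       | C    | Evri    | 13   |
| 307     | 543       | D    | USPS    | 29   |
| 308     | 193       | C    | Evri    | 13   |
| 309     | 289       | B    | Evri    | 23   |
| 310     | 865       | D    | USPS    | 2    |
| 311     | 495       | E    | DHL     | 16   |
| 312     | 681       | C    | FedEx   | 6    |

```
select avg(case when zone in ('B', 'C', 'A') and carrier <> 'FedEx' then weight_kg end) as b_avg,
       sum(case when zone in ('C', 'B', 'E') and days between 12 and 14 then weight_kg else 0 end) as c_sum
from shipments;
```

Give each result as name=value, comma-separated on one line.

b_avg=518.2857142857, c_sum=939

[b_avg: zone in ('B', 'C', 'A') and carrier <> 'FedEx']
ship_id=300: ✓ → 619
ship_id=301: ✓ → 498
ship_id=302: ✓ → 641
ship_id=303: ✗
ship_id=304: ✓ → 642
ship_id=305: ✗
ship_id=306: ✓ → 746
ship_id=307: ✗
ship_id=308: ✓ → 193
ship_id=309: ✓ → 289
ship_id=310: ✗
ship_id=311: ✗
ship_id=312: ✗
b_avg = (619 + 498 + 641 + 642 + 746 + 193 + 289) / 7 = 518.2857142857
—
[c_sum: zone in ('C', 'B', 'E') and days between 12 and 14]
ship_id=300: ✗
ship_id=301: ✗
ship_id=302: ✗
ship_id=303: ✗
ship_id=304: ✗
ship_id=305: ✗
ship_id=306: ✓ → 746
ship_id=307: ✗
ship_id=308: ✓ → 193
ship_id=309: ✗
ship_id=310: ✗
ship_id=311: ✗
ship_id=312: ✗
c_sum = 746 + 193 = 939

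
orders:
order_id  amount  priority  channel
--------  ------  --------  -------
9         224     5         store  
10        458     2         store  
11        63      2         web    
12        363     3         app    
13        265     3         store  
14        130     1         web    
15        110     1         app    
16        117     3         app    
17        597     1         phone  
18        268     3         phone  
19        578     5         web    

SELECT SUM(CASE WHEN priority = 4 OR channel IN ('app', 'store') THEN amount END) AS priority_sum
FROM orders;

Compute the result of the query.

1537

order_id=9: ✓ → 224
order_id=10: ✓ → 458
order_id=11: ✗
order_id=12: ✓ → 363
order_id=13: ✓ → 265
order_id=14: ✗
order_id=15: ✓ → 110
order_id=16: ✓ → 117
order_id=17: ✗
order_id=18: ✗
order_id=19: ✗
priority_sum = 224 + 458 + 363 + 265 + 110 + 117 = 1537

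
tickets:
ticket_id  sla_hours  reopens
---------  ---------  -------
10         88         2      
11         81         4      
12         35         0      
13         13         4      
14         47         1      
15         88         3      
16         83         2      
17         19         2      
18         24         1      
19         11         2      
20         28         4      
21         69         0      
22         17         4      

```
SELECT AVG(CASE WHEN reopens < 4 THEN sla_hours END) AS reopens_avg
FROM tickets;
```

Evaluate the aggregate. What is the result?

ticket_id=10: ✓ → 88
ticket_id=11: ✗
ticket_id=12: ✓ → 35
ticket_id=13: ✗
ticket_id=14: ✓ → 47
ticket_id=15: ✓ → 88
ticket_id=16: ✓ → 83
ticket_id=17: ✓ → 19
ticket_id=18: ✓ → 24
ticket_id=19: ✓ → 11
ticket_id=20: ✗
ticket_id=21: ✓ → 69
ticket_id=22: ✗
reopens_avg = (88 + 35 + 47 + 88 + 83 + 19 + 24 + 11 + 69) / 9 = 51.5555555556

51.5555555556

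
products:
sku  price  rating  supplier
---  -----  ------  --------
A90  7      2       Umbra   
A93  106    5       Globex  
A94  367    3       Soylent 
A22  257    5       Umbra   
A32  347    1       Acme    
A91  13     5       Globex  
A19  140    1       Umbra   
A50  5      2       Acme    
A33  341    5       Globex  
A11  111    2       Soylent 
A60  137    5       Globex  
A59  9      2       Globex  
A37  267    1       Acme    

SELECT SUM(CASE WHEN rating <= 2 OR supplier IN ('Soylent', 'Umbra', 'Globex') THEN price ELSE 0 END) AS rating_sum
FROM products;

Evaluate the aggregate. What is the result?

sku=A90: ✓ → 7
sku=A93: ✓ → 106
sku=A94: ✓ → 367
sku=A22: ✓ → 257
sku=A32: ✓ → 347
sku=A91: ✓ → 13
sku=A19: ✓ → 140
sku=A50: ✓ → 5
sku=A33: ✓ → 341
sku=A11: ✓ → 111
sku=A60: ✓ → 137
sku=A59: ✓ → 9
sku=A37: ✓ → 267
rating_sum = 7 + 106 + 367 + 257 + 347 + 13 + 140 + 5 + 341 + 111 + 137 + 9 + 267 = 2107

2107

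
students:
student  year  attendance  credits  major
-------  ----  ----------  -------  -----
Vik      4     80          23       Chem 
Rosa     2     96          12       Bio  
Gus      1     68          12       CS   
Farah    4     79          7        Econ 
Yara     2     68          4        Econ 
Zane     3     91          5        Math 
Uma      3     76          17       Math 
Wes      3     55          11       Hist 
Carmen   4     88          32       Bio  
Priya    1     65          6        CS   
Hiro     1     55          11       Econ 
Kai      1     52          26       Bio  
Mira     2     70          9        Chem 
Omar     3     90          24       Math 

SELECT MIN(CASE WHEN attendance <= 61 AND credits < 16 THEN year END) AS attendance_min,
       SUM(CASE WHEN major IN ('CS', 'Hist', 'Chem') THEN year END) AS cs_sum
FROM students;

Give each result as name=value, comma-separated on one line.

attendance_min=1, cs_sum=11

[attendance_min: attendance <= 61 AND credits < 16]
student=Vik: ✗
student=Rosa: ✗
student=Gus: ✗
student=Farah: ✗
student=Yara: ✗
student=Zane: ✗
student=Uma: ✗
student=Wes: ✓ → 3
student=Carmen: ✗
student=Priya: ✗
student=Hiro: ✓ → 1
student=Kai: ✗
student=Mira: ✗
student=Omar: ✗
attendance_min = MIN(3, 1) = 1
—
[cs_sum: major IN ('CS', 'Hist', 'Chem')]
student=Vik: ✓ → 4
student=Rosa: ✗
student=Gus: ✓ → 1
student=Farah: ✗
student=Yara: ✗
student=Zane: ✗
student=Uma: ✗
student=Wes: ✓ → 3
student=Carmen: ✗
student=Priya: ✓ → 1
student=Hiro: ✗
student=Kai: ✗
student=Mira: ✓ → 2
student=Omar: ✗
cs_sum = 4 + 1 + 3 + 1 + 2 = 11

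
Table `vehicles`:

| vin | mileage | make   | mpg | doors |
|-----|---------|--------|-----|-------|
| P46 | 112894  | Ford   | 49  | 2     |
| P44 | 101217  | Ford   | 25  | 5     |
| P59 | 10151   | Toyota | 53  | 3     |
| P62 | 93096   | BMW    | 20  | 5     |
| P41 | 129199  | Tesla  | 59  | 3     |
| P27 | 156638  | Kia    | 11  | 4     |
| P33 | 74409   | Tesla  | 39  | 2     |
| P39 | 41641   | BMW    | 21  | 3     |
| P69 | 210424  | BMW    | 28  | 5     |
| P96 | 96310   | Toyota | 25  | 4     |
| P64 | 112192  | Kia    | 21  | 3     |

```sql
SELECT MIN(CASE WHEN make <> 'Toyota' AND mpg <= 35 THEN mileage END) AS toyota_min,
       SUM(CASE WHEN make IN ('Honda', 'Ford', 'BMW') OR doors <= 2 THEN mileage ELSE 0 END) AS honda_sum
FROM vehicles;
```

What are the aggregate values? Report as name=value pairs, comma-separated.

toyota_min=41641, honda_sum=633681

[toyota_min: make <> 'Toyota' AND mpg <= 35]
vin=P46: ✗
vin=P44: ✓ → 101217
vin=P59: ✗
vin=P62: ✓ → 93096
vin=P41: ✗
vin=P27: ✓ → 156638
vin=P33: ✗
vin=P39: ✓ → 41641
vin=P69: ✓ → 210424
vin=P96: ✗
vin=P64: ✓ → 112192
toyota_min = MIN(101217, 93096, 156638, 41641, 210424, 112192) = 41641
—
[honda_sum: make IN ('Honda', 'Ford', 'BMW') OR doors <= 2]
vin=P46: ✓ → 112894
vin=P44: ✓ → 101217
vin=P59: ✗
vin=P62: ✓ → 93096
vin=P41: ✗
vin=P27: ✗
vin=P33: ✓ → 74409
vin=P39: ✓ → 41641
vin=P69: ✓ → 210424
vin=P96: ✗
vin=P64: ✗
honda_sum = 112894 + 101217 + 93096 + 74409 + 41641 + 210424 = 633681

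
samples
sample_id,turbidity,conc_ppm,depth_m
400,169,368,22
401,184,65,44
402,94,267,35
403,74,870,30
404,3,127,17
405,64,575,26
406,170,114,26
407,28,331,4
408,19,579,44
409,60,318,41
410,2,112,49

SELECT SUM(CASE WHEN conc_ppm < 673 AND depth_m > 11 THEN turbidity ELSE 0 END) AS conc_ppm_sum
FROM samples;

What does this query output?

sample_id=400: ✓ → 169
sample_id=401: ✓ → 184
sample_id=402: ✓ → 94
sample_id=403: ✗
sample_id=404: ✓ → 3
sample_id=405: ✓ → 64
sample_id=406: ✓ → 170
sample_id=407: ✗
sample_id=408: ✓ → 19
sample_id=409: ✓ → 60
sample_id=410: ✓ → 2
conc_ppm_sum = 169 + 184 + 94 + 3 + 64 + 170 + 19 + 60 + 2 = 765

765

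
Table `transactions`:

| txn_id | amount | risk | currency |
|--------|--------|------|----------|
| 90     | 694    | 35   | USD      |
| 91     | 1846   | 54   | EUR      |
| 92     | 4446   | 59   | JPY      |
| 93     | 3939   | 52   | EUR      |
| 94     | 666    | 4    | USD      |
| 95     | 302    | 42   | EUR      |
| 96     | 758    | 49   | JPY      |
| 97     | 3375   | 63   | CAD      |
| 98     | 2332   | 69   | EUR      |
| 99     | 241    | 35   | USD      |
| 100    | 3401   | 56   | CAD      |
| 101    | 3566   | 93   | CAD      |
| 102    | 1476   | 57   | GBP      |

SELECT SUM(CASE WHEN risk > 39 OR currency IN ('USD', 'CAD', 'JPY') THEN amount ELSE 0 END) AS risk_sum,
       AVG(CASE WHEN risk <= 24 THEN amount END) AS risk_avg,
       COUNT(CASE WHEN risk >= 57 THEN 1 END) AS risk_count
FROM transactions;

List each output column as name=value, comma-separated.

risk_sum=27042, risk_avg=666, risk_count=5

[risk_sum: risk > 39 OR currency IN ('USD', 'CAD', 'JPY')]
txn_id=90: ✓ → 694
txn_id=91: ✓ → 1846
txn_id=92: ✓ → 4446
txn_id=93: ✓ → 3939
txn_id=94: ✓ → 666
txn_id=95: ✓ → 302
txn_id=96: ✓ → 758
txn_id=97: ✓ → 3375
txn_id=98: ✓ → 2332
txn_id=99: ✓ → 241
txn_id=100: ✓ → 3401
txn_id=101: ✓ → 3566
txn_id=102: ✓ → 1476
risk_sum = 694 + 1846 + 4446 + 3939 + 666 + 302 + 758 + 3375 + 2332 + 241 + 3401 + 3566 + 1476 = 27042
—
[risk_avg: risk <= 24]
txn_id=90: ✗
txn_id=91: ✗
txn_id=92: ✗
txn_id=93: ✗
txn_id=94: ✓ → 666
txn_id=95: ✗
txn_id=96: ✗
txn_id=97: ✗
txn_id=98: ✗
txn_id=99: ✗
txn_id=100: ✗
txn_id=101: ✗
txn_id=102: ✗
risk_avg = 666
—
[risk_count: risk >= 57]
txn_id=90: ✗
txn_id=91: ✗
txn_id=92: ✓ → 1
txn_id=93: ✗
txn_id=94: ✗
txn_id=95: ✗
txn_id=96: ✗
txn_id=97: ✓ → 1
txn_id=98: ✓ → 1
txn_id=99: ✗
txn_id=100: ✗
txn_id=101: ✓ → 1
txn_id=102: ✓ → 1
risk_count = COUNT(1, 1, 1, 1, 1) = 5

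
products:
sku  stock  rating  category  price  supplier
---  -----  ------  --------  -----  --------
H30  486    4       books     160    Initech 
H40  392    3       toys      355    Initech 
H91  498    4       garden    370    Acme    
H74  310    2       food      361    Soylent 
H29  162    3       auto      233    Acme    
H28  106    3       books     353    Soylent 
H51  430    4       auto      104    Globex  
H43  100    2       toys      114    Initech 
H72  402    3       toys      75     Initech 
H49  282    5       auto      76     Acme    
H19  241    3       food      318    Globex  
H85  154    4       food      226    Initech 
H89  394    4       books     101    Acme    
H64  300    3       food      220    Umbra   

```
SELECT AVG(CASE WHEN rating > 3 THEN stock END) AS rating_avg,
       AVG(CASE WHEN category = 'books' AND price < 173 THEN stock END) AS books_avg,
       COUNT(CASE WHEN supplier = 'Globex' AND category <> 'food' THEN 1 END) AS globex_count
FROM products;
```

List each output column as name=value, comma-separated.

[rating_avg: rating > 3]
sku=H30: ✓ → 486
sku=H40: ✗
sku=H91: ✓ → 498
sku=H74: ✗
sku=H29: ✗
sku=H28: ✗
sku=H51: ✓ → 430
sku=H43: ✗
sku=H72: ✗
sku=H49: ✓ → 282
sku=H19: ✗
sku=H85: ✓ → 154
sku=H89: ✓ → 394
sku=H64: ✗
rating_avg = (486 + 498 + 430 + 282 + 154 + 394) / 6 = 374
—
[books_avg: category = 'books' AND price < 173]
sku=H30: ✓ → 486
sku=H40: ✗
sku=H91: ✗
sku=H74: ✗
sku=H29: ✗
sku=H28: ✗
sku=H51: ✗
sku=H43: ✗
sku=H72: ✗
sku=H49: ✗
sku=H19: ✗
sku=H85: ✗
sku=H89: ✓ → 394
sku=H64: ✗
books_avg = (486 + 394) / 2 = 440
—
[globex_count: supplier = 'Globex' AND category <> 'food']
sku=H30: ✗
sku=H40: ✗
sku=H91: ✗
sku=H74: ✗
sku=H29: ✗
sku=H28: ✗
sku=H51: ✓ → 1
sku=H43: ✗
sku=H72: ✗
sku=H49: ✗
sku=H19: ✗
sku=H85: ✗
sku=H89: ✗
sku=H64: ✗
globex_count = COUNT(1) = 1

rating_avg=374, books_avg=440, globex_count=1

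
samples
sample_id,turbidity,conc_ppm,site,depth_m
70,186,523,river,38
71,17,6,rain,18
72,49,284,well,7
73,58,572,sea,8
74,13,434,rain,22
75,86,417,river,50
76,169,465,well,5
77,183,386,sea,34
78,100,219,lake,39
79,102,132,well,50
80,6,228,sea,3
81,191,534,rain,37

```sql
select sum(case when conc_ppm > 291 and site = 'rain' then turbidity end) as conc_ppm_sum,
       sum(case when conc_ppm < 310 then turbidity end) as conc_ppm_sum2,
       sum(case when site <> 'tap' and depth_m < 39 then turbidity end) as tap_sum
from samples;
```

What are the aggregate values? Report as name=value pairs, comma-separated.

conc_ppm_sum=204, conc_ppm_sum2=274, tap_sum=872

[conc_ppm_sum: conc_ppm > 291 and site = 'rain']
sample_id=70: ✗
sample_id=71: ✗
sample_id=72: ✗
sample_id=73: ✗
sample_id=74: ✓ → 13
sample_id=75: ✗
sample_id=76: ✗
sample_id=77: ✗
sample_id=78: ✗
sample_id=79: ✗
sample_id=80: ✗
sample_id=81: ✓ → 191
conc_ppm_sum = 13 + 191 = 204
—
[conc_ppm_sum2: conc_ppm < 310]
sample_id=70: ✗
sample_id=71: ✓ → 17
sample_id=72: ✓ → 49
sample_id=73: ✗
sample_id=74: ✗
sample_id=75: ✗
sample_id=76: ✗
sample_id=77: ✗
sample_id=78: ✓ → 100
sample_id=79: ✓ → 102
sample_id=80: ✓ → 6
sample_id=81: ✗
conc_ppm_sum2 = 17 + 49 + 100 + 102 + 6 = 274
—
[tap_sum: site <> 'tap' and depth_m < 39]
sample_id=70: ✓ → 186
sample_id=71: ✓ → 17
sample_id=72: ✓ → 49
sample_id=73: ✓ → 58
sample_id=74: ✓ → 13
sample_id=75: ✗
sample_id=76: ✓ → 169
sample_id=77: ✓ → 183
sample_id=78: ✗
sample_id=79: ✗
sample_id=80: ✓ → 6
sample_id=81: ✓ → 191
tap_sum = 186 + 17 + 49 + 58 + 13 + 169 + 183 + 6 + 191 = 872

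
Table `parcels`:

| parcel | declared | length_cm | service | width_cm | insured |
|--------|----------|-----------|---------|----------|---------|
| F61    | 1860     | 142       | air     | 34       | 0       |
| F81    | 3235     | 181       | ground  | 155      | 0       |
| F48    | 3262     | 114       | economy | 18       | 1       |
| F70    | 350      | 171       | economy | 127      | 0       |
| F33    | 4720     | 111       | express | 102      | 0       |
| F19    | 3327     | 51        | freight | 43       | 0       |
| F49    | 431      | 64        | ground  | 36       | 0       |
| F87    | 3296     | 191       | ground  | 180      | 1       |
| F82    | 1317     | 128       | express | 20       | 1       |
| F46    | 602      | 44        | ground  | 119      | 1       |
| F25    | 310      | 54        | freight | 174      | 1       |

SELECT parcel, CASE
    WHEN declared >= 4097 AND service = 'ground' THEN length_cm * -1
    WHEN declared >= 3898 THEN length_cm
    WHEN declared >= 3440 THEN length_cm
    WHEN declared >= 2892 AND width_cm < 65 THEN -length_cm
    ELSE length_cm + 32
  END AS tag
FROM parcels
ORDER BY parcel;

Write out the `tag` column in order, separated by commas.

parcel=F19: declared >= 2892 AND width_cm < 65 → -51
parcel=F25: ELSE → 86
parcel=F33: declared >= 3898 → 111
parcel=F46: ELSE → 76
parcel=F48: declared >= 2892 AND width_cm < 65 → -114
parcel=F49: ELSE → 96
parcel=F61: ELSE → 174
parcel=F70: ELSE → 203
parcel=F81: ELSE → 213
parcel=F82: ELSE → 160
parcel=F87: ELSE → 223

-51, 86, 111, 76, -114, 96, 174, 203, 213, 160, 223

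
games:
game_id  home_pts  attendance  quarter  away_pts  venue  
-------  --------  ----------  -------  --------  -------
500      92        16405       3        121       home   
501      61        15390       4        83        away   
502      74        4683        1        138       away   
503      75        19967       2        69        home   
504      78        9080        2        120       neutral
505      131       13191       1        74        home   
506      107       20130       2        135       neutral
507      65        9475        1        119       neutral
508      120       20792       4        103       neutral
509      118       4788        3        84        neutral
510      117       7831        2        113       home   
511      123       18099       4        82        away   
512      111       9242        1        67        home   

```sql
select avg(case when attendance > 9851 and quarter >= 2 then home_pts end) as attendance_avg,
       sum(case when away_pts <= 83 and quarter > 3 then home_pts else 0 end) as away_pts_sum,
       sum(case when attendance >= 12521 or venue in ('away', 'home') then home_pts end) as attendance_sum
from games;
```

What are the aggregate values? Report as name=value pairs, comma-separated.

attendance_avg=96.3333333333, away_pts_sum=184, attendance_sum=1011

[attendance_avg: attendance > 9851 and quarter >= 2]
game_id=500: ✓ → 92
game_id=501: ✓ → 61
game_id=502: ✗
game_id=503: ✓ → 75
game_id=504: ✗
game_id=505: ✗
game_id=506: ✓ → 107
game_id=507: ✗
game_id=508: ✓ → 120
game_id=509: ✗
game_id=510: ✗
game_id=511: ✓ → 123
game_id=512: ✗
attendance_avg = (92 + 61 + 75 + 107 + 120 + 123) / 6 = 96.3333333333
—
[away_pts_sum: away_pts <= 83 and quarter > 3]
game_id=500: ✗
game_id=501: ✓ → 61
game_id=502: ✗
game_id=503: ✗
game_id=504: ✗
game_id=505: ✗
game_id=506: ✗
game_id=507: ✗
game_id=508: ✗
game_id=509: ✗
game_id=510: ✗
game_id=511: ✓ → 123
game_id=512: ✗
away_pts_sum = 61 + 123 = 184
—
[attendance_sum: attendance >= 12521 or venue in ('away', 'home')]
game_id=500: ✓ → 92
game_id=501: ✓ → 61
game_id=502: ✓ → 74
game_id=503: ✓ → 75
game_id=504: ✗
game_id=505: ✓ → 131
game_id=506: ✓ → 107
game_id=507: ✗
game_id=508: ✓ → 120
game_id=509: ✗
game_id=510: ✓ → 117
game_id=511: ✓ → 123
game_id=512: ✓ → 111
attendance_sum = 92 + 61 + 74 + 75 + 131 + 107 + 120 + 117 + 123 + 111 = 1011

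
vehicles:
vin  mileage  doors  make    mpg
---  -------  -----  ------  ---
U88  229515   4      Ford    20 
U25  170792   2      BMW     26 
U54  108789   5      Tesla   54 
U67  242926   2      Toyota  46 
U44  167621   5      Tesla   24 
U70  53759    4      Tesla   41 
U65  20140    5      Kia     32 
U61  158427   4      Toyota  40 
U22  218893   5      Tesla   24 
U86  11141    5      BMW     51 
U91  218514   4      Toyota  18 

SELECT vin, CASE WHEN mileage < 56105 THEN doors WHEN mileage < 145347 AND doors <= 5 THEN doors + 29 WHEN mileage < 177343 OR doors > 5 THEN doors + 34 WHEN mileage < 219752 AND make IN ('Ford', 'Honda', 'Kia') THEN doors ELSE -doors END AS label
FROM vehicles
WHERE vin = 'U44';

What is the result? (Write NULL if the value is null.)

39

vin = U44: mileage=167621, doors=5, make=Tesla, mpg=24.
mileage < 56105 → false
mileage < 145347 AND doors <= 5 → false
mileage < 177343 OR doors > 5 → true → 39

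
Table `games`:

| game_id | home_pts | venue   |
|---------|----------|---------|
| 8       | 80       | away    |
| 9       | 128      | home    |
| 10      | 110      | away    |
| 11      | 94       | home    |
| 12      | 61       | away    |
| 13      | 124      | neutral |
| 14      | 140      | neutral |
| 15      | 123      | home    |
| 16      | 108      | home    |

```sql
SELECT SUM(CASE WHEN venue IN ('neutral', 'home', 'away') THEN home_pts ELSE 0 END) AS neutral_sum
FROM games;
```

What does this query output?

968

game_id=8: ✓ → 80
game_id=9: ✓ → 128
game_id=10: ✓ → 110
game_id=11: ✓ → 94
game_id=12: ✓ → 61
game_id=13: ✓ → 124
game_id=14: ✓ → 140
game_id=15: ✓ → 123
game_id=16: ✓ → 108
neutral_sum = 80 + 128 + 110 + 94 + 61 + 124 + 140 + 123 + 108 = 968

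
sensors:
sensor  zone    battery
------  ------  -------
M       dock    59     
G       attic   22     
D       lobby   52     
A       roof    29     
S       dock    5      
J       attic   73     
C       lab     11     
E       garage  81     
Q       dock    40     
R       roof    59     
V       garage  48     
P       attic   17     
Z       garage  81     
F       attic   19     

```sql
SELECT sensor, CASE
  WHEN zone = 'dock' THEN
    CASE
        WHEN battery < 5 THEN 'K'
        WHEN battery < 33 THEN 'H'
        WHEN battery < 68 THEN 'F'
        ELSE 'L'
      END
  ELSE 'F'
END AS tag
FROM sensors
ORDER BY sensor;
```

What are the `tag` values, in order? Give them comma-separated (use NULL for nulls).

F, F, F, F, F, F, F, F, F, F, F, H, F, F

sensor=A: zone='roof' → outer ELSE → F
sensor=C: zone='lab' → outer ELSE → F
sensor=D: zone='lobby' → outer ELSE → F
sensor=E: zone='garage' → outer ELSE → F
sensor=F: zone='attic' → outer ELSE → F
sensor=G: zone='attic' → outer ELSE → F
sensor=J: zone='attic' → outer ELSE → F
sensor=M: zone='dock' → inner[battery < 68] → F
sensor=P: zone='attic' → outer ELSE → F
sensor=Q: zone='dock' → inner[battery < 68] → F
sensor=R: zone='roof' → outer ELSE → F
sensor=S: zone='dock' → inner[battery < 33] → H
sensor=V: zone='garage' → outer ELSE → F
sensor=Z: zone='garage' → outer ELSE → F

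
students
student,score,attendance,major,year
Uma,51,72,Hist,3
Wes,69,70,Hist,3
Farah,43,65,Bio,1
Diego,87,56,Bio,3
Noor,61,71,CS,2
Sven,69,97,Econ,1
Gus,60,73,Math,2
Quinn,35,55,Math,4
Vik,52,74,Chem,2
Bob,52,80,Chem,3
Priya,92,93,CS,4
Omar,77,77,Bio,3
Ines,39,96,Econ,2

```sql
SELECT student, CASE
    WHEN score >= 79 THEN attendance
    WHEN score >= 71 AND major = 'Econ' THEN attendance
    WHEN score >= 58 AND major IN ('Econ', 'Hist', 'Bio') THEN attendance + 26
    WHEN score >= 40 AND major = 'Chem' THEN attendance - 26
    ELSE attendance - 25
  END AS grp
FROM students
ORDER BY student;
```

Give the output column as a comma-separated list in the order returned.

student=Bob: score >= 40 AND major = 'Chem' → 54
student=Diego: score >= 79 → 56
student=Farah: ELSE → 40
student=Gus: ELSE → 48
student=Ines: ELSE → 71
student=Noor: ELSE → 46
student=Omar: score >= 58 AND major IN ('Econ', 'Hist', 'Bio') → 103
student=Priya: score >= 79 → 93
student=Quinn: ELSE → 30
student=Sven: score >= 58 AND major IN ('Econ', 'Hist', 'Bio') → 123
student=Uma: ELSE → 47
student=Vik: score >= 40 AND major = 'Chem' → 48
student=Wes: score >= 58 AND major IN ('Econ', 'Hist', 'Bio') → 96

54, 56, 40, 48, 71, 46, 103, 93, 30, 123, 47, 48, 96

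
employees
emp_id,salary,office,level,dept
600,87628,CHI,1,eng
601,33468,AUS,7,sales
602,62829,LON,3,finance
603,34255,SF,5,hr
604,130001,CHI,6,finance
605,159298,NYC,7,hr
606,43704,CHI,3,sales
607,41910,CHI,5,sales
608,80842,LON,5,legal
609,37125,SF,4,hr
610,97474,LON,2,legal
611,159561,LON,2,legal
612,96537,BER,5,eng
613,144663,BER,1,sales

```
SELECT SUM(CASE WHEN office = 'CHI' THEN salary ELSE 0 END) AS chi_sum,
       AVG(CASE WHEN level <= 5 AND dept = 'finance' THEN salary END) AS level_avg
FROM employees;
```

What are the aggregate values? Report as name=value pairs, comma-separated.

chi_sum=303243, level_avg=62829

[chi_sum: office = 'CHI']
emp_id=600: ✓ → 87628
emp_id=601: ✗
emp_id=602: ✗
emp_id=603: ✗
emp_id=604: ✓ → 130001
emp_id=605: ✗
emp_id=606: ✓ → 43704
emp_id=607: ✓ → 41910
emp_id=608: ✗
emp_id=609: ✗
emp_id=610: ✗
emp_id=611: ✗
emp_id=612: ✗
emp_id=613: ✗
chi_sum = 87628 + 130001 + 43704 + 41910 = 303243
—
[level_avg: level <= 5 AND dept = 'finance']
emp_id=600: ✗
emp_id=601: ✗
emp_id=602: ✓ → 62829
emp_id=603: ✗
emp_id=604: ✗
emp_id=605: ✗
emp_id=606: ✗
emp_id=607: ✗
emp_id=608: ✗
emp_id=609: ✗
emp_id=610: ✗
emp_id=611: ✗
emp_id=612: ✗
emp_id=613: ✗
level_avg = 62829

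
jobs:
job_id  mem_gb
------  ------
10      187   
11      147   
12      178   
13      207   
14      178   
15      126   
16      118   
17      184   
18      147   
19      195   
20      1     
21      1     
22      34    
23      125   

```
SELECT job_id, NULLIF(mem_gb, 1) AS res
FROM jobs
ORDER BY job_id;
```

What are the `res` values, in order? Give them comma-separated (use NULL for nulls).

job_id=10: mem_gb=187 vs 1: differ → 187
job_id=11: mem_gb=147 vs 1: differ → 147
job_id=12: mem_gb=178 vs 1: differ → 178
job_id=13: mem_gb=207 vs 1: differ → 207
job_id=14: mem_gb=178 vs 1: differ → 178
job_id=15: mem_gb=126 vs 1: differ → 126
job_id=16: mem_gb=118 vs 1: differ → 118
job_id=17: mem_gb=184 vs 1: differ → 184
job_id=18: mem_gb=147 vs 1: differ → 147
job_id=19: mem_gb=195 vs 1: differ → 195
job_id=20: mem_gb=1 vs 1: equal → NULL
job_id=21: mem_gb=1 vs 1: equal → NULL
job_id=22: mem_gb=34 vs 1: differ → 34
job_id=23: mem_gb=125 vs 1: differ → 125

187, 147, 178, 207, 178, 126, 118, 184, 147, 195, NULL, NULL, 34, 125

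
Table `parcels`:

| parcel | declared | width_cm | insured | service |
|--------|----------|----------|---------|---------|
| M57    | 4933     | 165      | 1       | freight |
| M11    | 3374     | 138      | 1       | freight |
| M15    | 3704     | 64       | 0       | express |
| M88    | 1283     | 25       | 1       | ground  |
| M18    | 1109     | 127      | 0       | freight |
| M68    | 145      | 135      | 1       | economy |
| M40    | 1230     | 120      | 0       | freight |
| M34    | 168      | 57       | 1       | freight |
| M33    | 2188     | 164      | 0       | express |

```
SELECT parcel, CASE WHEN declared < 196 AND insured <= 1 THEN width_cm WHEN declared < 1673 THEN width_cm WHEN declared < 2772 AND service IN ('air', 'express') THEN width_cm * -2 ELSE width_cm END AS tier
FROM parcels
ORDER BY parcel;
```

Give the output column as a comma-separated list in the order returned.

parcel=M11: ELSE → 138
parcel=M15: ELSE → 64
parcel=M18: declared < 1673 → 127
parcel=M33: declared < 2772 AND service IN ('air', 'express') → -328
parcel=M34: declared < 196 AND insured <= 1 → 57
parcel=M40: declared < 1673 → 120
parcel=M57: ELSE → 165
parcel=M68: declared < 196 AND insured <= 1 → 135
parcel=M88: declared < 1673 → 25

138, 64, 127, -328, 57, 120, 165, 135, 25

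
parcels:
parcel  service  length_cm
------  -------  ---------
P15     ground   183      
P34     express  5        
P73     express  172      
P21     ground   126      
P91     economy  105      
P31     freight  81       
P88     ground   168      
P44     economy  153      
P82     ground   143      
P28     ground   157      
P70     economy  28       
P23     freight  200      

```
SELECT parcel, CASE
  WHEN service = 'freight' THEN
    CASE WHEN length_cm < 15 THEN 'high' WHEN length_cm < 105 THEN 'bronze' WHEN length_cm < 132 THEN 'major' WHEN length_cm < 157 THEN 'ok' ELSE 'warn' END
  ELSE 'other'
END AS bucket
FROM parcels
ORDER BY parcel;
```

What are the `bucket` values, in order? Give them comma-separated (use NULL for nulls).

parcel=P15: service='ground' → outer ELSE → other
parcel=P21: service='ground' → outer ELSE → other
parcel=P23: service='freight' → inner[ELSE] → warn
parcel=P28: service='ground' → outer ELSE → other
parcel=P31: service='freight' → inner[length_cm < 105] → bronze
parcel=P34: service='express' → outer ELSE → other
parcel=P44: service='economy' → outer ELSE → other
parcel=P70: service='economy' → outer ELSE → other
parcel=P73: service='express' → outer ELSE → other
parcel=P82: service='ground' → outer ELSE → other
parcel=P88: service='ground' → outer ELSE → other
parcel=P91: service='economy' → outer ELSE → other

other, other, warn, other, bronze, other, other, other, other, other, other, other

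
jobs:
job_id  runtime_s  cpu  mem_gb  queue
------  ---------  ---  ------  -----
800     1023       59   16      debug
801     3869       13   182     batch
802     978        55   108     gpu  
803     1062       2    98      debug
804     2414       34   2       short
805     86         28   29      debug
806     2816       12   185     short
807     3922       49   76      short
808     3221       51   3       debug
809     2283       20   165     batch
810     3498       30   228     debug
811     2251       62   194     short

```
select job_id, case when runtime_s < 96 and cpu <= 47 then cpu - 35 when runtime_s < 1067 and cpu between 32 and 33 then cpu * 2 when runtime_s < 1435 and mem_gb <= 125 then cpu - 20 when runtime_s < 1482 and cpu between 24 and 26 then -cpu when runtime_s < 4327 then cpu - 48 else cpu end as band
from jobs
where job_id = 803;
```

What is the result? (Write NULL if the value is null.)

-18

job_id = 803: runtime_s=1062, cpu=2, mem_gb=98, queue=debug.
runtime_s < 96 and cpu <= 47 → false
runtime_s < 1067 and cpu between 32 and 33 → false
runtime_s < 1435 and mem_gb <= 125 → true → -18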